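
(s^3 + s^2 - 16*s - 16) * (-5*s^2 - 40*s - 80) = -5*s^5 - 45*s^4 - 40*s^3 + 640*s^2 + 1920*s + 1280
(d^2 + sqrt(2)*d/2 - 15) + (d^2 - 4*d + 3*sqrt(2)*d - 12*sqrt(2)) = 2*d^2 - 4*d + 7*sqrt(2)*d/2 - 12*sqrt(2) - 15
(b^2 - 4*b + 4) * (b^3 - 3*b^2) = b^5 - 7*b^4 + 16*b^3 - 12*b^2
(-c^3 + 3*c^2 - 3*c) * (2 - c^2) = c^5 - 3*c^4 + c^3 + 6*c^2 - 6*c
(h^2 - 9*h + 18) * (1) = h^2 - 9*h + 18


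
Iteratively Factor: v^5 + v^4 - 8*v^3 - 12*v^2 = (v)*(v^4 + v^3 - 8*v^2 - 12*v) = v*(v + 2)*(v^3 - v^2 - 6*v) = v*(v - 3)*(v + 2)*(v^2 + 2*v) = v*(v - 3)*(v + 2)^2*(v)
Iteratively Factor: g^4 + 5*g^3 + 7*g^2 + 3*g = (g + 1)*(g^3 + 4*g^2 + 3*g) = (g + 1)^2*(g^2 + 3*g) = (g + 1)^2*(g + 3)*(g)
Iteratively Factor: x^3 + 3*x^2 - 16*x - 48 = (x + 4)*(x^2 - x - 12) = (x + 3)*(x + 4)*(x - 4)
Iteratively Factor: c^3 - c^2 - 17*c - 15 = (c + 1)*(c^2 - 2*c - 15) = (c + 1)*(c + 3)*(c - 5)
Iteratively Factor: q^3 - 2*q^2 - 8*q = (q + 2)*(q^2 - 4*q) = q*(q + 2)*(q - 4)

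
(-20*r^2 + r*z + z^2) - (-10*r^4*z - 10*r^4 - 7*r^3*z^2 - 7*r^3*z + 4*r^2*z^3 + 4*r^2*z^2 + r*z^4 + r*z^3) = 10*r^4*z + 10*r^4 + 7*r^3*z^2 + 7*r^3*z - 4*r^2*z^3 - 4*r^2*z^2 - 20*r^2 - r*z^4 - r*z^3 + r*z + z^2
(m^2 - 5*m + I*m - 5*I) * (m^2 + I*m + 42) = m^4 - 5*m^3 + 2*I*m^3 + 41*m^2 - 10*I*m^2 - 205*m + 42*I*m - 210*I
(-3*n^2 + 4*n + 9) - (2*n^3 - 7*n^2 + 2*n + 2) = -2*n^3 + 4*n^2 + 2*n + 7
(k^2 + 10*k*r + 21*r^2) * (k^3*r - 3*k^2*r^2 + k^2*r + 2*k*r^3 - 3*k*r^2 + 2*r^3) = k^5*r + 7*k^4*r^2 + k^4*r - 7*k^3*r^3 + 7*k^3*r^2 - 43*k^2*r^4 - 7*k^2*r^3 + 42*k*r^5 - 43*k*r^4 + 42*r^5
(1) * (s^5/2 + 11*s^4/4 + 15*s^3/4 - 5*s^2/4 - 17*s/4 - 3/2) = s^5/2 + 11*s^4/4 + 15*s^3/4 - 5*s^2/4 - 17*s/4 - 3/2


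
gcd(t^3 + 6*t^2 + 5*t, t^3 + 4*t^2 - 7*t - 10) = t^2 + 6*t + 5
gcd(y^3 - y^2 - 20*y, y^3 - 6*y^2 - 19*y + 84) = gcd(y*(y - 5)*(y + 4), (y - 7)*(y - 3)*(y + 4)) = y + 4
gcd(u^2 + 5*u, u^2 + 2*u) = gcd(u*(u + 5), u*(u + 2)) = u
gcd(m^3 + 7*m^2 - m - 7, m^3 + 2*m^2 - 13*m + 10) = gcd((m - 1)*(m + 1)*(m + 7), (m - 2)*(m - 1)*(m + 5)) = m - 1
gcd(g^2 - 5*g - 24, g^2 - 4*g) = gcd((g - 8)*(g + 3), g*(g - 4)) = 1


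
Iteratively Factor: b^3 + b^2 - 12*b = (b - 3)*(b^2 + 4*b) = (b - 3)*(b + 4)*(b)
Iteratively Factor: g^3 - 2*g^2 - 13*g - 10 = (g + 1)*(g^2 - 3*g - 10) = (g - 5)*(g + 1)*(g + 2)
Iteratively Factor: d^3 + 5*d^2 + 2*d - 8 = (d - 1)*(d^2 + 6*d + 8) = (d - 1)*(d + 4)*(d + 2)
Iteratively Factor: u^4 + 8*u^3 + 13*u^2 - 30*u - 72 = (u + 3)*(u^3 + 5*u^2 - 2*u - 24) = (u + 3)*(u + 4)*(u^2 + u - 6) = (u + 3)^2*(u + 4)*(u - 2)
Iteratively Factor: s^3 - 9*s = (s - 3)*(s^2 + 3*s) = (s - 3)*(s + 3)*(s)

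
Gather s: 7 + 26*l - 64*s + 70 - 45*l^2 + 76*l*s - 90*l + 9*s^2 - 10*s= -45*l^2 - 64*l + 9*s^2 + s*(76*l - 74) + 77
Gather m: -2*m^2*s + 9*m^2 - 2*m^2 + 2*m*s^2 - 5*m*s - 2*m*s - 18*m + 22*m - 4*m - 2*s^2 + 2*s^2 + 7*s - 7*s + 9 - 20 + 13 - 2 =m^2*(7 - 2*s) + m*(2*s^2 - 7*s)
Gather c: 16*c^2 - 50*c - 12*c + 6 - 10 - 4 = 16*c^2 - 62*c - 8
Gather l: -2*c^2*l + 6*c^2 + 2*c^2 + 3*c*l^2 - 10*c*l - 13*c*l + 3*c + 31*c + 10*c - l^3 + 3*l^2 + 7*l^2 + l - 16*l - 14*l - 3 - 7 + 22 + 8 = 8*c^2 + 44*c - l^3 + l^2*(3*c + 10) + l*(-2*c^2 - 23*c - 29) + 20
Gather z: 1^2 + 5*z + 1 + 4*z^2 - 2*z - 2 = 4*z^2 + 3*z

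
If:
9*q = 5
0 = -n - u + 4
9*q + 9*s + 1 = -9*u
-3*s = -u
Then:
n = 9/2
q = 5/9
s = -1/6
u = -1/2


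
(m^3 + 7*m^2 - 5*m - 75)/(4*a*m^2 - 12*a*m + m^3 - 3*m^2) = (m^2 + 10*m + 25)/(m*(4*a + m))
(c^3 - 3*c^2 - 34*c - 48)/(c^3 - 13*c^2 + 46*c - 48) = (c^2 + 5*c + 6)/(c^2 - 5*c + 6)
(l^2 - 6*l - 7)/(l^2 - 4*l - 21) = (l + 1)/(l + 3)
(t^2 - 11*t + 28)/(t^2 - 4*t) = (t - 7)/t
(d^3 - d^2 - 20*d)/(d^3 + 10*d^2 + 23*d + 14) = d*(d^2 - d - 20)/(d^3 + 10*d^2 + 23*d + 14)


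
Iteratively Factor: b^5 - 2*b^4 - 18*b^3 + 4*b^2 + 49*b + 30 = (b + 1)*(b^4 - 3*b^3 - 15*b^2 + 19*b + 30) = (b - 2)*(b + 1)*(b^3 - b^2 - 17*b - 15) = (b - 2)*(b + 1)^2*(b^2 - 2*b - 15) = (b - 5)*(b - 2)*(b + 1)^2*(b + 3)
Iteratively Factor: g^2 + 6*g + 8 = (g + 2)*(g + 4)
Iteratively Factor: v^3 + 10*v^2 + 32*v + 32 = (v + 2)*(v^2 + 8*v + 16) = (v + 2)*(v + 4)*(v + 4)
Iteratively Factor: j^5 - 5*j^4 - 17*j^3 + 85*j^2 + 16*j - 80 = (j + 4)*(j^4 - 9*j^3 + 19*j^2 + 9*j - 20) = (j - 1)*(j + 4)*(j^3 - 8*j^2 + 11*j + 20) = (j - 4)*(j - 1)*(j + 4)*(j^2 - 4*j - 5) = (j - 4)*(j - 1)*(j + 1)*(j + 4)*(j - 5)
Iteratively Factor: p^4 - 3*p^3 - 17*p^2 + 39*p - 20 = (p - 1)*(p^3 - 2*p^2 - 19*p + 20) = (p - 1)*(p + 4)*(p^2 - 6*p + 5) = (p - 5)*(p - 1)*(p + 4)*(p - 1)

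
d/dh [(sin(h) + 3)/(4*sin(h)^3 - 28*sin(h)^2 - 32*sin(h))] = (-sin(h)^3 - sin(h)^2 + 21*sin(h) + 12)*cos(h)/(2*(sin(h) - 8)^2*(sin(h) + 1)^2*sin(h)^2)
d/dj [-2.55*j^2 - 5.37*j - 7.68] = -5.1*j - 5.37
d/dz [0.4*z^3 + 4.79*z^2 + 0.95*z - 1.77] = 1.2*z^2 + 9.58*z + 0.95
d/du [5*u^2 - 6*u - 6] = 10*u - 6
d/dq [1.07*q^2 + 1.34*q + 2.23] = 2.14*q + 1.34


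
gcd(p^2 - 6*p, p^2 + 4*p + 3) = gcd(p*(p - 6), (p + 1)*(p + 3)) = 1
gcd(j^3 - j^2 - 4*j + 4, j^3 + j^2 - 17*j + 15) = j - 1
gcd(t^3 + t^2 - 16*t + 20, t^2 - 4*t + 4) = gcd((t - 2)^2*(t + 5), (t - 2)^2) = t^2 - 4*t + 4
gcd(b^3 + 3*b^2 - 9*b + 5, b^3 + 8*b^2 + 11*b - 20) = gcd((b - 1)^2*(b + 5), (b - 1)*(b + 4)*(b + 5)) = b^2 + 4*b - 5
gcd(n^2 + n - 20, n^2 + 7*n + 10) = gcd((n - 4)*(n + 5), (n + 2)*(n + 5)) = n + 5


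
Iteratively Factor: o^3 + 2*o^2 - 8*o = (o + 4)*(o^2 - 2*o) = (o - 2)*(o + 4)*(o)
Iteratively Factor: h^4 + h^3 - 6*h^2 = (h)*(h^3 + h^2 - 6*h) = h*(h - 2)*(h^2 + 3*h) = h^2*(h - 2)*(h + 3)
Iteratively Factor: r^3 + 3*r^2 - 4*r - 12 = (r - 2)*(r^2 + 5*r + 6) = (r - 2)*(r + 2)*(r + 3)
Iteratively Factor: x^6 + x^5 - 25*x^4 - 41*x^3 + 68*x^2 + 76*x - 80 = (x - 5)*(x^5 + 6*x^4 + 5*x^3 - 16*x^2 - 12*x + 16) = (x - 5)*(x + 2)*(x^4 + 4*x^3 - 3*x^2 - 10*x + 8) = (x - 5)*(x + 2)*(x + 4)*(x^3 - 3*x + 2) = (x - 5)*(x - 1)*(x + 2)*(x + 4)*(x^2 + x - 2) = (x - 5)*(x - 1)*(x + 2)^2*(x + 4)*(x - 1)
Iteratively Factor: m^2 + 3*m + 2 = (m + 1)*(m + 2)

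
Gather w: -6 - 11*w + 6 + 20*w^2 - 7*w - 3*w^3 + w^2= -3*w^3 + 21*w^2 - 18*w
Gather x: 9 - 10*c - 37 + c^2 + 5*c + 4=c^2 - 5*c - 24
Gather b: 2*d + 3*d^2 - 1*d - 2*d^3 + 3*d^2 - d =-2*d^3 + 6*d^2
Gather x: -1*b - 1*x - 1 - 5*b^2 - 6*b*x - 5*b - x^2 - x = -5*b^2 - 6*b - x^2 + x*(-6*b - 2) - 1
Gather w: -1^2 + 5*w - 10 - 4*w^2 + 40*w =-4*w^2 + 45*w - 11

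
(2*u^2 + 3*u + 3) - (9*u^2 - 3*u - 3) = -7*u^2 + 6*u + 6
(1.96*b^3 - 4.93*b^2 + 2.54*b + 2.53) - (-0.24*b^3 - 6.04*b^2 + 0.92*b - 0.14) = 2.2*b^3 + 1.11*b^2 + 1.62*b + 2.67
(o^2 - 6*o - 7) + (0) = o^2 - 6*o - 7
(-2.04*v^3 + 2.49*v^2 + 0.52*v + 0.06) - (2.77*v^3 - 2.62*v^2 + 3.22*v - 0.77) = -4.81*v^3 + 5.11*v^2 - 2.7*v + 0.83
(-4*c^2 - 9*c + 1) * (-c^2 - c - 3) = 4*c^4 + 13*c^3 + 20*c^2 + 26*c - 3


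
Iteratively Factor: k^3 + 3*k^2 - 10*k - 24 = (k - 3)*(k^2 + 6*k + 8) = (k - 3)*(k + 2)*(k + 4)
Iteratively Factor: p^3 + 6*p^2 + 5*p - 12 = (p - 1)*(p^2 + 7*p + 12) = (p - 1)*(p + 4)*(p + 3)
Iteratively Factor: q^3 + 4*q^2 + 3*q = (q + 1)*(q^2 + 3*q) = q*(q + 1)*(q + 3)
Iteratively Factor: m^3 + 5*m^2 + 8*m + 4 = (m + 1)*(m^2 + 4*m + 4) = (m + 1)*(m + 2)*(m + 2)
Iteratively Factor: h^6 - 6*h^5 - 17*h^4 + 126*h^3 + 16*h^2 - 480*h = (h + 2)*(h^5 - 8*h^4 - h^3 + 128*h^2 - 240*h) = (h - 5)*(h + 2)*(h^4 - 3*h^3 - 16*h^2 + 48*h) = h*(h - 5)*(h + 2)*(h^3 - 3*h^2 - 16*h + 48) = h*(h - 5)*(h - 3)*(h + 2)*(h^2 - 16) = h*(h - 5)*(h - 3)*(h + 2)*(h + 4)*(h - 4)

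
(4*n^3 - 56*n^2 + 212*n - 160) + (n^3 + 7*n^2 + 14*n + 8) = 5*n^3 - 49*n^2 + 226*n - 152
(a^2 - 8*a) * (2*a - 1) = 2*a^3 - 17*a^2 + 8*a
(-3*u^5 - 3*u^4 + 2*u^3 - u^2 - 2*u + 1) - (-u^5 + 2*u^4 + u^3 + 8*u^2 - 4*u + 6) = -2*u^5 - 5*u^4 + u^3 - 9*u^2 + 2*u - 5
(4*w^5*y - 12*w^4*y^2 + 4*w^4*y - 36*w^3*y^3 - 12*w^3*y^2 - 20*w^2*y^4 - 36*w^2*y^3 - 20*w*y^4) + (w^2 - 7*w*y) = 4*w^5*y - 12*w^4*y^2 + 4*w^4*y - 36*w^3*y^3 - 12*w^3*y^2 - 20*w^2*y^4 - 36*w^2*y^3 + w^2 - 20*w*y^4 - 7*w*y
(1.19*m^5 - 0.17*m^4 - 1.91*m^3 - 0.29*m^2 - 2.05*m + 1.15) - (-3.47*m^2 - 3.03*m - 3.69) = 1.19*m^5 - 0.17*m^4 - 1.91*m^3 + 3.18*m^2 + 0.98*m + 4.84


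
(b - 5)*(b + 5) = b^2 - 25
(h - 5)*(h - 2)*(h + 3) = h^3 - 4*h^2 - 11*h + 30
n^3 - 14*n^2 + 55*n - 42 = (n - 7)*(n - 6)*(n - 1)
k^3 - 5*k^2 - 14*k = k*(k - 7)*(k + 2)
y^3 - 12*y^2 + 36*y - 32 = (y - 8)*(y - 2)^2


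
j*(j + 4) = j^2 + 4*j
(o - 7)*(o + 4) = o^2 - 3*o - 28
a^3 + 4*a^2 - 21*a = a*(a - 3)*(a + 7)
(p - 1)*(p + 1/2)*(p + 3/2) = p^3 + p^2 - 5*p/4 - 3/4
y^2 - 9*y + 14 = (y - 7)*(y - 2)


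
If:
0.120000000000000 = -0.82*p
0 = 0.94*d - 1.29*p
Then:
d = -0.20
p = -0.15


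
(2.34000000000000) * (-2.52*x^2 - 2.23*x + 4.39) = -5.8968*x^2 - 5.2182*x + 10.2726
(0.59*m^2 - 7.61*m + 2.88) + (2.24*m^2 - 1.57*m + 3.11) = 2.83*m^2 - 9.18*m + 5.99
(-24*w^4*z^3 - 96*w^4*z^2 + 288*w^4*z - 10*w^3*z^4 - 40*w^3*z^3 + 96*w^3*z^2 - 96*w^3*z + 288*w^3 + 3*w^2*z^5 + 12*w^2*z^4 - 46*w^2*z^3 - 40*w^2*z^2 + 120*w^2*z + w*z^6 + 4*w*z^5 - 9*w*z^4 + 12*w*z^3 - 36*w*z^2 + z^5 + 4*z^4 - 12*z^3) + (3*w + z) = -24*w^4*z^3 - 96*w^4*z^2 + 288*w^4*z - 10*w^3*z^4 - 40*w^3*z^3 + 96*w^3*z^2 - 96*w^3*z + 288*w^3 + 3*w^2*z^5 + 12*w^2*z^4 - 46*w^2*z^3 - 40*w^2*z^2 + 120*w^2*z + w*z^6 + 4*w*z^5 - 9*w*z^4 + 12*w*z^3 - 36*w*z^2 + 3*w + z^5 + 4*z^4 - 12*z^3 + z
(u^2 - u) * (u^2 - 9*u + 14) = u^4 - 10*u^3 + 23*u^2 - 14*u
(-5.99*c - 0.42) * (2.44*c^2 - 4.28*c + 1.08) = -14.6156*c^3 + 24.6124*c^2 - 4.6716*c - 0.4536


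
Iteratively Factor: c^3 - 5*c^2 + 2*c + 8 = (c - 2)*(c^2 - 3*c - 4) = (c - 4)*(c - 2)*(c + 1)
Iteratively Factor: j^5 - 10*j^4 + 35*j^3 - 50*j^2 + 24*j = (j - 4)*(j^4 - 6*j^3 + 11*j^2 - 6*j) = j*(j - 4)*(j^3 - 6*j^2 + 11*j - 6) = j*(j - 4)*(j - 2)*(j^2 - 4*j + 3) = j*(j - 4)*(j - 3)*(j - 2)*(j - 1)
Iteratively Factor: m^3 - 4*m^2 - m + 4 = (m - 4)*(m^2 - 1) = (m - 4)*(m + 1)*(m - 1)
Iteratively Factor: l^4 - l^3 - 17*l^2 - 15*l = (l + 3)*(l^3 - 4*l^2 - 5*l) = (l + 1)*(l + 3)*(l^2 - 5*l) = l*(l + 1)*(l + 3)*(l - 5)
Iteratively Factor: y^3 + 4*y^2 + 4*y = (y + 2)*(y^2 + 2*y) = y*(y + 2)*(y + 2)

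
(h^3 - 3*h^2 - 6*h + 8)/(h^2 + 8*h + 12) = (h^2 - 5*h + 4)/(h + 6)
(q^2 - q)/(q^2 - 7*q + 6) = q/(q - 6)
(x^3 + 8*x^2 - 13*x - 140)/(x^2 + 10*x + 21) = (x^2 + x - 20)/(x + 3)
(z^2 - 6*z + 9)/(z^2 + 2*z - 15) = (z - 3)/(z + 5)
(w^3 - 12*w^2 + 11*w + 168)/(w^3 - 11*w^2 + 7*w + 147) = (w - 8)/(w - 7)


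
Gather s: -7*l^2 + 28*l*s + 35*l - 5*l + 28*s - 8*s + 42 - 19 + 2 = -7*l^2 + 30*l + s*(28*l + 20) + 25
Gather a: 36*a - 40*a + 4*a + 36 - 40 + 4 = 0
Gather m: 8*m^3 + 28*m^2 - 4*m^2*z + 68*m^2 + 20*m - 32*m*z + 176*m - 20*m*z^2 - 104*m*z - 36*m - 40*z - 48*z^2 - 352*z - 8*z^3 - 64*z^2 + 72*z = 8*m^3 + m^2*(96 - 4*z) + m*(-20*z^2 - 136*z + 160) - 8*z^3 - 112*z^2 - 320*z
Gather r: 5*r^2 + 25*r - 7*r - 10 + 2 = 5*r^2 + 18*r - 8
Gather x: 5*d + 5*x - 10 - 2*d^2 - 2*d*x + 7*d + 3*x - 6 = -2*d^2 + 12*d + x*(8 - 2*d) - 16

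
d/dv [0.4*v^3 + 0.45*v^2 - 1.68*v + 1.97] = 1.2*v^2 + 0.9*v - 1.68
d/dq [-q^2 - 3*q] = -2*q - 3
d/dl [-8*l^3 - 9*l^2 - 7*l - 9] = -24*l^2 - 18*l - 7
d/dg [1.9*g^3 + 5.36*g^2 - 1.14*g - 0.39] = 5.7*g^2 + 10.72*g - 1.14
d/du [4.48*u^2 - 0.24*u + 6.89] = 8.96*u - 0.24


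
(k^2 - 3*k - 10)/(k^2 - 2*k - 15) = (k + 2)/(k + 3)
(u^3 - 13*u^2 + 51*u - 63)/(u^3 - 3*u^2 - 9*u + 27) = (u - 7)/(u + 3)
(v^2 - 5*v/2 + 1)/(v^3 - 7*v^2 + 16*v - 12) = (v - 1/2)/(v^2 - 5*v + 6)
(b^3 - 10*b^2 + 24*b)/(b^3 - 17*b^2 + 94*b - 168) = b/(b - 7)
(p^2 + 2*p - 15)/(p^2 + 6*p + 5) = (p - 3)/(p + 1)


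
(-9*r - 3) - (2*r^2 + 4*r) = -2*r^2 - 13*r - 3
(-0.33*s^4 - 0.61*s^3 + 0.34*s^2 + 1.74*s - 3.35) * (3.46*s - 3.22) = -1.1418*s^5 - 1.048*s^4 + 3.1406*s^3 + 4.9256*s^2 - 17.1938*s + 10.787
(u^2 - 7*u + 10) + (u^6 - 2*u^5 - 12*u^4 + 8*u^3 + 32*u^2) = u^6 - 2*u^5 - 12*u^4 + 8*u^3 + 33*u^2 - 7*u + 10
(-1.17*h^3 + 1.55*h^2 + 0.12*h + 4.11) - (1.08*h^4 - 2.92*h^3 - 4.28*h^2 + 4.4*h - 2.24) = -1.08*h^4 + 1.75*h^3 + 5.83*h^2 - 4.28*h + 6.35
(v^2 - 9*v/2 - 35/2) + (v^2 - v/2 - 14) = 2*v^2 - 5*v - 63/2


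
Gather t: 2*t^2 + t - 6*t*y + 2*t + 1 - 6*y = 2*t^2 + t*(3 - 6*y) - 6*y + 1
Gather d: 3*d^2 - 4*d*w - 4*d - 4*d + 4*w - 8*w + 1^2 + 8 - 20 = 3*d^2 + d*(-4*w - 8) - 4*w - 11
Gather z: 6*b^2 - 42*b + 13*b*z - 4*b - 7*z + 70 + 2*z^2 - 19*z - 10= 6*b^2 - 46*b + 2*z^2 + z*(13*b - 26) + 60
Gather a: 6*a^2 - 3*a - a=6*a^2 - 4*a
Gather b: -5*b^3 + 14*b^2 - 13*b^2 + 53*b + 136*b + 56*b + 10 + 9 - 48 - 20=-5*b^3 + b^2 + 245*b - 49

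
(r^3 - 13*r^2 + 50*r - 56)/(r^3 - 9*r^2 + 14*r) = (r - 4)/r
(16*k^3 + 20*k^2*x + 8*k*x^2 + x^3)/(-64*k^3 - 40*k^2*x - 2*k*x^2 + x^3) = (2*k + x)/(-8*k + x)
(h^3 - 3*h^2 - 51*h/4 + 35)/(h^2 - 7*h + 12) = (h^2 + h - 35/4)/(h - 3)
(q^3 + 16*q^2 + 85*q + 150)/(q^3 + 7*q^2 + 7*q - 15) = (q^2 + 11*q + 30)/(q^2 + 2*q - 3)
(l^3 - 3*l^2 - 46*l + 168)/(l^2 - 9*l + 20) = (l^2 + l - 42)/(l - 5)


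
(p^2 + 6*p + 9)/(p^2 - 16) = (p^2 + 6*p + 9)/(p^2 - 16)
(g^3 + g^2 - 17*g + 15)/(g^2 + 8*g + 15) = (g^2 - 4*g + 3)/(g + 3)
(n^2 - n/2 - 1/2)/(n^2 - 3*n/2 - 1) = (n - 1)/(n - 2)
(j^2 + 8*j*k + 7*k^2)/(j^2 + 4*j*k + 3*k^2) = (j + 7*k)/(j + 3*k)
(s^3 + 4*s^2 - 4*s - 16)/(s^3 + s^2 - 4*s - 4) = (s + 4)/(s + 1)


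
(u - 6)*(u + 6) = u^2 - 36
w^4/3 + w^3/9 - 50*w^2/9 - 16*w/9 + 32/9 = (w/3 + 1/3)*(w - 4)*(w - 2/3)*(w + 4)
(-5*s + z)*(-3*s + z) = 15*s^2 - 8*s*z + z^2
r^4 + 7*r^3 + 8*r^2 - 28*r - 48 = (r - 2)*(r + 2)*(r + 3)*(r + 4)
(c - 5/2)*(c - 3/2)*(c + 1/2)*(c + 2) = c^4 - 3*c^3/2 - 21*c^2/4 + 43*c/8 + 15/4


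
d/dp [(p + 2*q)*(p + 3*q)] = 2*p + 5*q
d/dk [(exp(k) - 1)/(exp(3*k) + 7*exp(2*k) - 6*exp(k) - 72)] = ((1 - exp(k))*(3*exp(2*k) + 14*exp(k) - 6) + exp(3*k) + 7*exp(2*k) - 6*exp(k) - 72)*exp(k)/(exp(3*k) + 7*exp(2*k) - 6*exp(k) - 72)^2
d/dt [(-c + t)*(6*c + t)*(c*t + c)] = c*(-6*c^2 + 10*c*t + 5*c + 3*t^2 + 2*t)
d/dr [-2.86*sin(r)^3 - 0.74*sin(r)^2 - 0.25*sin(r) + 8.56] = (-1.48*sin(r) + 4.29*cos(2*r) - 4.54)*cos(r)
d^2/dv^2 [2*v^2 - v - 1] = 4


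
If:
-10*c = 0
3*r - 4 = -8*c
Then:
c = 0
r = 4/3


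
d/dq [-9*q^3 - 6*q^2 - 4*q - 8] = -27*q^2 - 12*q - 4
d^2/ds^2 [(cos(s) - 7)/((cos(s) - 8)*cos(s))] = (20*sin(s)^4/cos(s)^3 + sin(s)^2 - 167 + 446/cos(s) + 336/cos(s)^2 - 916/cos(s)^3)/(cos(s) - 8)^3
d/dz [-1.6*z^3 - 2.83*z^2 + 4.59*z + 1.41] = -4.8*z^2 - 5.66*z + 4.59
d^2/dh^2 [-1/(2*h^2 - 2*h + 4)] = (h^2 - h - (2*h - 1)^2 + 2)/(h^2 - h + 2)^3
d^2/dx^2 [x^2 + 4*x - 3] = 2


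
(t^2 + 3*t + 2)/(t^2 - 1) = (t + 2)/(t - 1)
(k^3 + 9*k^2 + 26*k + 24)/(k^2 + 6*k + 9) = (k^2 + 6*k + 8)/(k + 3)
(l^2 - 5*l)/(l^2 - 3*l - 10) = l/(l + 2)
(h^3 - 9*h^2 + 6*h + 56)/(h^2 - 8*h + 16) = (h^2 - 5*h - 14)/(h - 4)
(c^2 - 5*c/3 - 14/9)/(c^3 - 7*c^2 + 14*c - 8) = (9*c^2 - 15*c - 14)/(9*(c^3 - 7*c^2 + 14*c - 8))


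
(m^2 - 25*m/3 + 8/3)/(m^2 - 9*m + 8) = (m - 1/3)/(m - 1)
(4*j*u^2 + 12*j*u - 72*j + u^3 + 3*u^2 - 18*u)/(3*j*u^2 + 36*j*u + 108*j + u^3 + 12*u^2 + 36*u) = (4*j*u - 12*j + u^2 - 3*u)/(3*j*u + 18*j + u^2 + 6*u)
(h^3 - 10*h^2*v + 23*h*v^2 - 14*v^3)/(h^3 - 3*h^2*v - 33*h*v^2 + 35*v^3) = (h - 2*v)/(h + 5*v)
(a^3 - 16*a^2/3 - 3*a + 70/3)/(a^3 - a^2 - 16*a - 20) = (a - 7/3)/(a + 2)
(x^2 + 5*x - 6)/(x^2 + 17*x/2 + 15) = 2*(x - 1)/(2*x + 5)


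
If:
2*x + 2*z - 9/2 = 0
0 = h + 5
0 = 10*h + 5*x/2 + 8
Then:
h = -5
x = 84/5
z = -291/20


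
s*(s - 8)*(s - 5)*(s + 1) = s^4 - 12*s^3 + 27*s^2 + 40*s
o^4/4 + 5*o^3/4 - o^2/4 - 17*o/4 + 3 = (o/4 + 1)*(o - 1)^2*(o + 3)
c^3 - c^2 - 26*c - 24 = (c - 6)*(c + 1)*(c + 4)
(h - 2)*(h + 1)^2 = h^3 - 3*h - 2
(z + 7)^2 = z^2 + 14*z + 49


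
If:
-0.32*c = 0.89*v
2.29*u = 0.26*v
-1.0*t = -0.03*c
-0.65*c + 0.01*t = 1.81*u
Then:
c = 0.00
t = 0.00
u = 0.00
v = 0.00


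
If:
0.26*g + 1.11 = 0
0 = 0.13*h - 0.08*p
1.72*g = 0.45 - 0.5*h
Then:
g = -4.27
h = 15.59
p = 25.33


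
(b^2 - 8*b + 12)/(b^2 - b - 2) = (b - 6)/(b + 1)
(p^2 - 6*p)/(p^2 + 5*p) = (p - 6)/(p + 5)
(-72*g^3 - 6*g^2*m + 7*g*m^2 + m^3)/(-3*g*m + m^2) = 24*g^2/m + 10*g + m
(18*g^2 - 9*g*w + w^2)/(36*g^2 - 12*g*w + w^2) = (-3*g + w)/(-6*g + w)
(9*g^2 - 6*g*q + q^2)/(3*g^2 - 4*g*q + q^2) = (-3*g + q)/(-g + q)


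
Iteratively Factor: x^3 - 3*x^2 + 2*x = (x - 2)*(x^2 - x) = (x - 2)*(x - 1)*(x)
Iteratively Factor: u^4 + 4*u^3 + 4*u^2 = (u + 2)*(u^3 + 2*u^2) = u*(u + 2)*(u^2 + 2*u) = u*(u + 2)^2*(u)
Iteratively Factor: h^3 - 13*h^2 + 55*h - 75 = (h - 3)*(h^2 - 10*h + 25) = (h - 5)*(h - 3)*(h - 5)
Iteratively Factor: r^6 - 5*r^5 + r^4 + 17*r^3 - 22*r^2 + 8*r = (r + 2)*(r^5 - 7*r^4 + 15*r^3 - 13*r^2 + 4*r) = r*(r + 2)*(r^4 - 7*r^3 + 15*r^2 - 13*r + 4) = r*(r - 1)*(r + 2)*(r^3 - 6*r^2 + 9*r - 4) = r*(r - 1)^2*(r + 2)*(r^2 - 5*r + 4) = r*(r - 1)^3*(r + 2)*(r - 4)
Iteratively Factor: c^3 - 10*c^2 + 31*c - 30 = (c - 2)*(c^2 - 8*c + 15) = (c - 3)*(c - 2)*(c - 5)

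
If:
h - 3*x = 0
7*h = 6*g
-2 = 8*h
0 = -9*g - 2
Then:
No Solution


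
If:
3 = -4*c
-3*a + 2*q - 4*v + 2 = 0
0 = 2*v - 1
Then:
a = 2*q/3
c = -3/4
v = 1/2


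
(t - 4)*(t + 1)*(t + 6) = t^3 + 3*t^2 - 22*t - 24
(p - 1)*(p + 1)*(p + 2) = p^3 + 2*p^2 - p - 2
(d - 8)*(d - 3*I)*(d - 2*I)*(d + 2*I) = d^4 - 8*d^3 - 3*I*d^3 + 4*d^2 + 24*I*d^2 - 32*d - 12*I*d + 96*I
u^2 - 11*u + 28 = (u - 7)*(u - 4)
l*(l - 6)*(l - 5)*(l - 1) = l^4 - 12*l^3 + 41*l^2 - 30*l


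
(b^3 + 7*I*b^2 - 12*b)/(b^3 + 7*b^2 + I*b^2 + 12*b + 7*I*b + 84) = b*(b + 3*I)/(b^2 + b*(7 - 3*I) - 21*I)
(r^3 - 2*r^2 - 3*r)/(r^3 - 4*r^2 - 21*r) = (-r^2 + 2*r + 3)/(-r^2 + 4*r + 21)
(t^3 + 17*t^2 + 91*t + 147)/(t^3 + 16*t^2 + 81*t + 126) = (t + 7)/(t + 6)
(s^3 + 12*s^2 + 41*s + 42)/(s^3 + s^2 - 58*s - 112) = (s + 3)/(s - 8)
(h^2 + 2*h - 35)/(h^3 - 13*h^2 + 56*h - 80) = (h + 7)/(h^2 - 8*h + 16)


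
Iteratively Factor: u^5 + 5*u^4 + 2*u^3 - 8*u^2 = (u - 1)*(u^4 + 6*u^3 + 8*u^2) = u*(u - 1)*(u^3 + 6*u^2 + 8*u) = u^2*(u - 1)*(u^2 + 6*u + 8) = u^2*(u - 1)*(u + 2)*(u + 4)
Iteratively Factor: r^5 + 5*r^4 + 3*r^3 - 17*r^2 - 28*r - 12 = (r + 2)*(r^4 + 3*r^3 - 3*r^2 - 11*r - 6) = (r - 2)*(r + 2)*(r^3 + 5*r^2 + 7*r + 3) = (r - 2)*(r + 1)*(r + 2)*(r^2 + 4*r + 3) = (r - 2)*(r + 1)^2*(r + 2)*(r + 3)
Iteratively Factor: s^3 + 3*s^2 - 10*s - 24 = (s + 2)*(s^2 + s - 12) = (s - 3)*(s + 2)*(s + 4)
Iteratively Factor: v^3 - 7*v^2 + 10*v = (v - 2)*(v^2 - 5*v) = (v - 5)*(v - 2)*(v)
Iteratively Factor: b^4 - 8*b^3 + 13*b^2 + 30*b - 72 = (b - 3)*(b^3 - 5*b^2 - 2*b + 24) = (b - 3)*(b + 2)*(b^2 - 7*b + 12) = (b - 4)*(b - 3)*(b + 2)*(b - 3)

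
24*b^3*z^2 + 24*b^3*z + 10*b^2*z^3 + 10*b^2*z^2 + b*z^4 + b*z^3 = z*(4*b + z)*(6*b + z)*(b*z + b)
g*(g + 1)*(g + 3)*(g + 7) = g^4 + 11*g^3 + 31*g^2 + 21*g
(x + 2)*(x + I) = x^2 + 2*x + I*x + 2*I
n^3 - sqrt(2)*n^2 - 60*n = n*(n - 6*sqrt(2))*(n + 5*sqrt(2))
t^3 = t^3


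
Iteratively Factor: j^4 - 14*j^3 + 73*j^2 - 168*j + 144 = (j - 4)*(j^3 - 10*j^2 + 33*j - 36) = (j - 4)*(j - 3)*(j^2 - 7*j + 12) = (j - 4)^2*(j - 3)*(j - 3)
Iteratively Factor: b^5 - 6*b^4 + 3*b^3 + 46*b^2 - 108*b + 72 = (b - 2)*(b^4 - 4*b^3 - 5*b^2 + 36*b - 36) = (b - 3)*(b - 2)*(b^3 - b^2 - 8*b + 12) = (b - 3)*(b - 2)*(b + 3)*(b^2 - 4*b + 4) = (b - 3)*(b - 2)^2*(b + 3)*(b - 2)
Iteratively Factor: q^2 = (q)*(q)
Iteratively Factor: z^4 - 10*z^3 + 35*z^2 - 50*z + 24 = (z - 3)*(z^3 - 7*z^2 + 14*z - 8) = (z - 3)*(z - 2)*(z^2 - 5*z + 4) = (z - 4)*(z - 3)*(z - 2)*(z - 1)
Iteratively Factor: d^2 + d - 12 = (d + 4)*(d - 3)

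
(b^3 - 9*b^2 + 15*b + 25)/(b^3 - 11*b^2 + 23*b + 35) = (b - 5)/(b - 7)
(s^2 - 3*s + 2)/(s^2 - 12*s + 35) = (s^2 - 3*s + 2)/(s^2 - 12*s + 35)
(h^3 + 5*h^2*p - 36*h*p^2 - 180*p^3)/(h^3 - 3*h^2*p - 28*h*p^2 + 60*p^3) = (-h - 6*p)/(-h + 2*p)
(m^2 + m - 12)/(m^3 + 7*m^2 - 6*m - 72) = 1/(m + 6)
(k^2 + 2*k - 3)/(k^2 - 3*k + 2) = (k + 3)/(k - 2)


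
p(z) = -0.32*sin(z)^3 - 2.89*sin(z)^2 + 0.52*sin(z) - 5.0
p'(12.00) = 2.82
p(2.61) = -5.52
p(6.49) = -5.02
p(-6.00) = -5.09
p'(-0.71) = 2.94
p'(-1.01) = 2.51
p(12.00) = -6.06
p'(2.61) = 2.29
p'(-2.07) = -2.32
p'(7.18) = -2.86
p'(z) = -0.96*sin(z)^2*cos(z) - 5.78*sin(z)*cos(z) + 0.52*cos(z)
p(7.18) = -6.51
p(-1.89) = -7.83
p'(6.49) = -0.69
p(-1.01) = -7.32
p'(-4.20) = 2.57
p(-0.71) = -6.48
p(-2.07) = -7.47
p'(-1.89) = -1.61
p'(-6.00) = -1.12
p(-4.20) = -6.95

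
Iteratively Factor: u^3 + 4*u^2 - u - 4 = (u - 1)*(u^2 + 5*u + 4) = (u - 1)*(u + 4)*(u + 1)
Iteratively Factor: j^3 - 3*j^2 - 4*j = (j + 1)*(j^2 - 4*j) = j*(j + 1)*(j - 4)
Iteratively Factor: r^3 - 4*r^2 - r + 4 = (r - 4)*(r^2 - 1) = (r - 4)*(r + 1)*(r - 1)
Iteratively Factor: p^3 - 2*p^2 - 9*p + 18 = (p - 2)*(p^2 - 9) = (p - 3)*(p - 2)*(p + 3)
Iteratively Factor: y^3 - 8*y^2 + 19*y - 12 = (y - 1)*(y^2 - 7*y + 12) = (y - 4)*(y - 1)*(y - 3)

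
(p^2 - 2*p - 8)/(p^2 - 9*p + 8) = (p^2 - 2*p - 8)/(p^2 - 9*p + 8)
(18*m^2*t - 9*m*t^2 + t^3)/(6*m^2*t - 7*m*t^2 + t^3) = (-3*m + t)/(-m + t)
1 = 1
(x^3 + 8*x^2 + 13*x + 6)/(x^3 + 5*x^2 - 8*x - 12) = (x + 1)/(x - 2)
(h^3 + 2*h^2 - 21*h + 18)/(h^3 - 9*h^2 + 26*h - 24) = (h^2 + 5*h - 6)/(h^2 - 6*h + 8)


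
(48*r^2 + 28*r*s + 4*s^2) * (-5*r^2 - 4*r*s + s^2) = -240*r^4 - 332*r^3*s - 84*r^2*s^2 + 12*r*s^3 + 4*s^4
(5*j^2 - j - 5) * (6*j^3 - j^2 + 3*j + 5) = 30*j^5 - 11*j^4 - 14*j^3 + 27*j^2 - 20*j - 25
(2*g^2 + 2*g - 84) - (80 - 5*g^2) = 7*g^2 + 2*g - 164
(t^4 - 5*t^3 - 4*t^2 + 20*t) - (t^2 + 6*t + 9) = t^4 - 5*t^3 - 5*t^2 + 14*t - 9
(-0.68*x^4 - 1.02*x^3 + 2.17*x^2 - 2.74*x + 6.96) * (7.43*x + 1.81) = -5.0524*x^5 - 8.8094*x^4 + 14.2769*x^3 - 16.4305*x^2 + 46.7534*x + 12.5976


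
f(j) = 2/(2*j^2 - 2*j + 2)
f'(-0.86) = 0.40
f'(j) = 2*(2 - 4*j)/(2*j^2 - 2*j + 2)^2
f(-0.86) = 0.38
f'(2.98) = -0.10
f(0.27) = 1.25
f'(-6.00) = 0.01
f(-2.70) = 0.09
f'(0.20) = 0.85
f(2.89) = 0.15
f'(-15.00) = 0.00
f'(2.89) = -0.11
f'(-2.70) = 0.05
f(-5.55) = 0.03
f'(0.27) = 0.71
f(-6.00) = 0.02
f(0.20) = 1.19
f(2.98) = 0.14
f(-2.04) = 0.14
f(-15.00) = 0.00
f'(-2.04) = 0.10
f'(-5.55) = 0.01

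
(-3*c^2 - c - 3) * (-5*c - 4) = 15*c^3 + 17*c^2 + 19*c + 12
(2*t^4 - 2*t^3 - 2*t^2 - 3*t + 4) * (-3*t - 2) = -6*t^5 + 2*t^4 + 10*t^3 + 13*t^2 - 6*t - 8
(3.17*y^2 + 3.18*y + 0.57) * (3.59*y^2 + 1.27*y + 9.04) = 11.3803*y^4 + 15.4421*y^3 + 34.7417*y^2 + 29.4711*y + 5.1528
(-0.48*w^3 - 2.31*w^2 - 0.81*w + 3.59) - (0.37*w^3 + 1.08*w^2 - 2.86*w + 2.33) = -0.85*w^3 - 3.39*w^2 + 2.05*w + 1.26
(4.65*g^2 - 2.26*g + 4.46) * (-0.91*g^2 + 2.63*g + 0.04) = -4.2315*g^4 + 14.2861*g^3 - 9.8164*g^2 + 11.6394*g + 0.1784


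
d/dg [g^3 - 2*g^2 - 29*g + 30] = 3*g^2 - 4*g - 29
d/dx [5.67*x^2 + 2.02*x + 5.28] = 11.34*x + 2.02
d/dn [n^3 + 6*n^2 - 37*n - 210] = 3*n^2 + 12*n - 37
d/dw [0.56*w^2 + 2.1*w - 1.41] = 1.12*w + 2.1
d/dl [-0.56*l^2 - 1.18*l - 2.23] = -1.12*l - 1.18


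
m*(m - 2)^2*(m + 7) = m^4 + 3*m^3 - 24*m^2 + 28*m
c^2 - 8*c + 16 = (c - 4)^2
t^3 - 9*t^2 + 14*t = t*(t - 7)*(t - 2)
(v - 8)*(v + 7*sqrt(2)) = v^2 - 8*v + 7*sqrt(2)*v - 56*sqrt(2)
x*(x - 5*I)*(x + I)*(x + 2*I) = x^4 - 2*I*x^3 + 13*x^2 + 10*I*x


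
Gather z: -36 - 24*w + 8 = -24*w - 28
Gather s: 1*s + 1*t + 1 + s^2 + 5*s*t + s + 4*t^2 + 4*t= s^2 + s*(5*t + 2) + 4*t^2 + 5*t + 1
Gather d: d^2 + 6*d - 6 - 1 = d^2 + 6*d - 7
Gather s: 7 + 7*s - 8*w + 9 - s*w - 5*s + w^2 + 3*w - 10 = s*(2 - w) + w^2 - 5*w + 6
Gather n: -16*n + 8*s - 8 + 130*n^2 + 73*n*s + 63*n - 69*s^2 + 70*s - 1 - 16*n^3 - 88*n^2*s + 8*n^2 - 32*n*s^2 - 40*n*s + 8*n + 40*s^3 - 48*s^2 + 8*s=-16*n^3 + n^2*(138 - 88*s) + n*(-32*s^2 + 33*s + 55) + 40*s^3 - 117*s^2 + 86*s - 9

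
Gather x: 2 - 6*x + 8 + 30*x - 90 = 24*x - 80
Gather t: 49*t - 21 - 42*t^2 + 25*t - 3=-42*t^2 + 74*t - 24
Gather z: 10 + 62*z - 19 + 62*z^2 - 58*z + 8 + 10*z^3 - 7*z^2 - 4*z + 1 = 10*z^3 + 55*z^2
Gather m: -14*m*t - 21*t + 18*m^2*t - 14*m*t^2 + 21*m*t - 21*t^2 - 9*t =18*m^2*t + m*(-14*t^2 + 7*t) - 21*t^2 - 30*t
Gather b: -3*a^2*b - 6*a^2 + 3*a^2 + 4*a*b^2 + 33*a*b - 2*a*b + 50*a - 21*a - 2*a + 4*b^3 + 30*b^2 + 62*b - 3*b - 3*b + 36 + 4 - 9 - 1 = -3*a^2 + 27*a + 4*b^3 + b^2*(4*a + 30) + b*(-3*a^2 + 31*a + 56) + 30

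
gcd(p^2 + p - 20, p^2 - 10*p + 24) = p - 4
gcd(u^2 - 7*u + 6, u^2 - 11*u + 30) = u - 6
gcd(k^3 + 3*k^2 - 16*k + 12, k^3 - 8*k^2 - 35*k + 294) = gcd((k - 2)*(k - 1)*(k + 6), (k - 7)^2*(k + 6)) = k + 6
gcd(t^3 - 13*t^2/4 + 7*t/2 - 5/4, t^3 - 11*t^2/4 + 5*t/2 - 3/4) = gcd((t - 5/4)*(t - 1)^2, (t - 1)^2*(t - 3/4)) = t^2 - 2*t + 1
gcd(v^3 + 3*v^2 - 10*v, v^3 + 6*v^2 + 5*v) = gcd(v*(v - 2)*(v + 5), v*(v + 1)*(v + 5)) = v^2 + 5*v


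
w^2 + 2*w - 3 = (w - 1)*(w + 3)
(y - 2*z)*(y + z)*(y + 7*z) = y^3 + 6*y^2*z - 9*y*z^2 - 14*z^3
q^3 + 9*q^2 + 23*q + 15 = (q + 1)*(q + 3)*(q + 5)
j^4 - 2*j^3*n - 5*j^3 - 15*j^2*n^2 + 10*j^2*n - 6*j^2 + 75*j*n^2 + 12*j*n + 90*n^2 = (j - 6)*(j + 1)*(j - 5*n)*(j + 3*n)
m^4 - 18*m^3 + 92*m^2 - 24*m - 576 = (m - 8)*(m - 6)^2*(m + 2)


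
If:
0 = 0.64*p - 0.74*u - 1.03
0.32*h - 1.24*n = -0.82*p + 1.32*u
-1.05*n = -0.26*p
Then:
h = 2.2715587797619*u - 2.57978980654762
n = 0.286309523809524*u + 0.398511904761905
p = 1.15625*u + 1.609375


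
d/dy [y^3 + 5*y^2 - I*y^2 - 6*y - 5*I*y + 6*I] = 3*y^2 + 2*y*(5 - I) - 6 - 5*I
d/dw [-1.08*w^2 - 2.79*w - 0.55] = -2.16*w - 2.79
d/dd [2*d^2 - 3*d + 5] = 4*d - 3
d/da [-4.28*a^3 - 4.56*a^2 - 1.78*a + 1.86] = -12.84*a^2 - 9.12*a - 1.78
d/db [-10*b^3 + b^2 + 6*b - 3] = -30*b^2 + 2*b + 6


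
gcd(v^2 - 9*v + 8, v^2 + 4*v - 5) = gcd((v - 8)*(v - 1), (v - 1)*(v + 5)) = v - 1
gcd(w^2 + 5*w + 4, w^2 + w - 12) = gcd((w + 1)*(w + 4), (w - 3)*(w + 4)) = w + 4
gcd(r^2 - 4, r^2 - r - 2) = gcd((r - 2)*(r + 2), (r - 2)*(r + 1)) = r - 2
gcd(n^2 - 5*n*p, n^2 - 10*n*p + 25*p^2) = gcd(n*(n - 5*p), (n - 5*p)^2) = -n + 5*p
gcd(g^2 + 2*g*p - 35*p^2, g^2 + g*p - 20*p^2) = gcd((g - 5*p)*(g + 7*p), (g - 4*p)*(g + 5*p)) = 1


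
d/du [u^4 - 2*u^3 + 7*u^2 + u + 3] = 4*u^3 - 6*u^2 + 14*u + 1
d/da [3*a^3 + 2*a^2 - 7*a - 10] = 9*a^2 + 4*a - 7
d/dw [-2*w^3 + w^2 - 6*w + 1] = -6*w^2 + 2*w - 6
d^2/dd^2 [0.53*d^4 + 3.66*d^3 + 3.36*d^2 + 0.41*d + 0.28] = 6.36*d^2 + 21.96*d + 6.72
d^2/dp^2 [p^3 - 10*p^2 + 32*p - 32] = 6*p - 20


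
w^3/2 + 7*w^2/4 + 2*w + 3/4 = (w/2 + 1/2)*(w + 1)*(w + 3/2)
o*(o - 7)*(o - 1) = o^3 - 8*o^2 + 7*o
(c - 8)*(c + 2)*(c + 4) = c^3 - 2*c^2 - 40*c - 64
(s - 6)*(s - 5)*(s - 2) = s^3 - 13*s^2 + 52*s - 60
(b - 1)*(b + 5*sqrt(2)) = b^2 - b + 5*sqrt(2)*b - 5*sqrt(2)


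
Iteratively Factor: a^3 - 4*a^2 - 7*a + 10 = (a - 5)*(a^2 + a - 2) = (a - 5)*(a - 1)*(a + 2)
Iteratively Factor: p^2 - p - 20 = (p + 4)*(p - 5)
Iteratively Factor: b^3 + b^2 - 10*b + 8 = (b + 4)*(b^2 - 3*b + 2) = (b - 2)*(b + 4)*(b - 1)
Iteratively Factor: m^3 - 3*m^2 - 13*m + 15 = (m - 1)*(m^2 - 2*m - 15) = (m - 5)*(m - 1)*(m + 3)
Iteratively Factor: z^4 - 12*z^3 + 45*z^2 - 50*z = (z - 5)*(z^3 - 7*z^2 + 10*z) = (z - 5)*(z - 2)*(z^2 - 5*z) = (z - 5)^2*(z - 2)*(z)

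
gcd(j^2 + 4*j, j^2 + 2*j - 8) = j + 4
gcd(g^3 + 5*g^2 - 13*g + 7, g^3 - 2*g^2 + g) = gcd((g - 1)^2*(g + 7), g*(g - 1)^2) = g^2 - 2*g + 1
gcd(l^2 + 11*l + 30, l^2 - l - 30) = l + 5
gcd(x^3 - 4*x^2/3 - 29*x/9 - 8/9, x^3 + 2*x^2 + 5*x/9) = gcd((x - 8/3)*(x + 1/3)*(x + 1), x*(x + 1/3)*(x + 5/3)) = x + 1/3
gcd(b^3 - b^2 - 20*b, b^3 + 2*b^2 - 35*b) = b^2 - 5*b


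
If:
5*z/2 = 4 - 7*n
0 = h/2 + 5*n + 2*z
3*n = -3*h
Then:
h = -32/11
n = 32/11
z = -72/11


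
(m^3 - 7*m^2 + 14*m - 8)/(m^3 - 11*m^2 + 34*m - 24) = (m - 2)/(m - 6)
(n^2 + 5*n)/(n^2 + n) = (n + 5)/(n + 1)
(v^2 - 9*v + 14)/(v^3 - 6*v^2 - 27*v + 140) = (v - 2)/(v^2 + v - 20)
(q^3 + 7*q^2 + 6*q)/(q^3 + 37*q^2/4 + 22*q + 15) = 4*q*(q + 1)/(4*q^2 + 13*q + 10)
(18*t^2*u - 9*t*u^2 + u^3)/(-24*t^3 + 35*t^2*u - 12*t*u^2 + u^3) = u*(-6*t + u)/(8*t^2 - 9*t*u + u^2)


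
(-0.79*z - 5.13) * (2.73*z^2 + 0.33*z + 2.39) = -2.1567*z^3 - 14.2656*z^2 - 3.581*z - 12.2607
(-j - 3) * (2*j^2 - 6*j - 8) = -2*j^3 + 26*j + 24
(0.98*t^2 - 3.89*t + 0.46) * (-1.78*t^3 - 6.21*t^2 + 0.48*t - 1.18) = -1.7444*t^5 + 0.8384*t^4 + 23.8085*t^3 - 5.8802*t^2 + 4.811*t - 0.5428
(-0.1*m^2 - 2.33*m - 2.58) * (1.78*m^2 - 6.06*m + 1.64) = -0.178*m^4 - 3.5414*m^3 + 9.3634*m^2 + 11.8136*m - 4.2312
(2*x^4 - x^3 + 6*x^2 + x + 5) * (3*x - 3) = 6*x^5 - 9*x^4 + 21*x^3 - 15*x^2 + 12*x - 15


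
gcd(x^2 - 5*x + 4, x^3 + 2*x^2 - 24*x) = x - 4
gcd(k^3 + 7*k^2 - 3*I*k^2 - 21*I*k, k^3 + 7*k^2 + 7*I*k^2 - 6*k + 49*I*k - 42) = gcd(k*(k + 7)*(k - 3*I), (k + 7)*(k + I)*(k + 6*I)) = k + 7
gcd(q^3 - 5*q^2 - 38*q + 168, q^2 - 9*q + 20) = q - 4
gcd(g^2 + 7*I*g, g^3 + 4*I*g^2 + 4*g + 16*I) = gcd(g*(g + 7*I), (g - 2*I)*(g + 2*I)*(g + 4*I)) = 1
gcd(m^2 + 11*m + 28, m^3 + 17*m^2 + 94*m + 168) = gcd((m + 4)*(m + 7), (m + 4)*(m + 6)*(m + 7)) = m^2 + 11*m + 28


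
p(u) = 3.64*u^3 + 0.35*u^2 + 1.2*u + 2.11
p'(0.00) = 1.20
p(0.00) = 2.11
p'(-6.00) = 390.12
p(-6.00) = -778.73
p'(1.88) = 41.11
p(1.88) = 29.79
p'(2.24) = 57.56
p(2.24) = 47.47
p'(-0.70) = 6.06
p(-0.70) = 0.19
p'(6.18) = 422.59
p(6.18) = 882.04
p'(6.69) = 494.62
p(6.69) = 1115.69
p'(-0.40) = 2.67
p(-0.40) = 1.45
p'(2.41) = 66.31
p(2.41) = 57.99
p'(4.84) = 260.40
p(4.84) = 428.82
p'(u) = 10.92*u^2 + 0.7*u + 1.2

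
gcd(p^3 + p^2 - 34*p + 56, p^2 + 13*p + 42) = p + 7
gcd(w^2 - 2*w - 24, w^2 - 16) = w + 4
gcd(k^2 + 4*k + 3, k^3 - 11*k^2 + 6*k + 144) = k + 3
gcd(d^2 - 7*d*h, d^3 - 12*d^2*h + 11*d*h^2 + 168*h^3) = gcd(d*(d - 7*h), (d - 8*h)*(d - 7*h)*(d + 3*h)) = d - 7*h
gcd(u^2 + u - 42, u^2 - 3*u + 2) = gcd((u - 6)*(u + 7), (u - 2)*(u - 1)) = 1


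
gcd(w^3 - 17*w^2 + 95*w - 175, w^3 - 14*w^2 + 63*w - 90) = w - 5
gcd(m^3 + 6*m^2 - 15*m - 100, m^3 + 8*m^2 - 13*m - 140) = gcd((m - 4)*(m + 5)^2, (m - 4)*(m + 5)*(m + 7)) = m^2 + m - 20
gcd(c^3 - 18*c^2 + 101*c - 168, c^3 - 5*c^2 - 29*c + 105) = c^2 - 10*c + 21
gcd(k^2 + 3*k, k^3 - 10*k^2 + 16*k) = k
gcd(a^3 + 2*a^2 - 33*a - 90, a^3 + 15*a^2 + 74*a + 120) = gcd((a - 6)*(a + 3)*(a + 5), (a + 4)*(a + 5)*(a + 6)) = a + 5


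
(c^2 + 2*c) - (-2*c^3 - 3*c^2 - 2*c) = 2*c^3 + 4*c^2 + 4*c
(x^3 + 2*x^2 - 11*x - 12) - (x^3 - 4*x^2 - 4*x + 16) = 6*x^2 - 7*x - 28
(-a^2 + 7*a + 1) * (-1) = a^2 - 7*a - 1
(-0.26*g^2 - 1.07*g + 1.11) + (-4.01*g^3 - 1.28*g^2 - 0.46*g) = -4.01*g^3 - 1.54*g^2 - 1.53*g + 1.11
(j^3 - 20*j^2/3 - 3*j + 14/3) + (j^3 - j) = 2*j^3 - 20*j^2/3 - 4*j + 14/3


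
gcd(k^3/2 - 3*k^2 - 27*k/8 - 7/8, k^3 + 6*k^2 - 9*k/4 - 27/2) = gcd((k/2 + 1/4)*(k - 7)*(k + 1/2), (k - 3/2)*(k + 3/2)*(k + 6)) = 1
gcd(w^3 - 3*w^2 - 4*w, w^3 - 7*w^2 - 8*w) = w^2 + w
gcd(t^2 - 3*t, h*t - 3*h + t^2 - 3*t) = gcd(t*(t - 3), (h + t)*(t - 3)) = t - 3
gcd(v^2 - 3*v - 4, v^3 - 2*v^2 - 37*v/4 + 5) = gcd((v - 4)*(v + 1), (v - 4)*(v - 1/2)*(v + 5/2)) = v - 4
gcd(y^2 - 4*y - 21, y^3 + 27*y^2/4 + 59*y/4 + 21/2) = y + 3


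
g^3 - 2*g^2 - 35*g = g*(g - 7)*(g + 5)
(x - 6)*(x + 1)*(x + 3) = x^3 - 2*x^2 - 21*x - 18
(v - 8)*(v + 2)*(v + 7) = v^3 + v^2 - 58*v - 112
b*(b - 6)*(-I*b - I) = -I*b^3 + 5*I*b^2 + 6*I*b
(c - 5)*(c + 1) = c^2 - 4*c - 5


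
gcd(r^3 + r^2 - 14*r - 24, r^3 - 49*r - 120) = r + 3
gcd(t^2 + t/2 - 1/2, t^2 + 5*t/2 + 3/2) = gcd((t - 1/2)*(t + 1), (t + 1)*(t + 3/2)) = t + 1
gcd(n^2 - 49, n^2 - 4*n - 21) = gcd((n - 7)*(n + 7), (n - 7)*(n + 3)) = n - 7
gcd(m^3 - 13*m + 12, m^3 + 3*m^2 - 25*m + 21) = m^2 - 4*m + 3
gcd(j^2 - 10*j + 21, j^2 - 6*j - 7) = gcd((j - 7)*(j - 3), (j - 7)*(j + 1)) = j - 7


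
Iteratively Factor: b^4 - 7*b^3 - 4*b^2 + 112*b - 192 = (b - 4)*(b^3 - 3*b^2 - 16*b + 48) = (b - 4)*(b + 4)*(b^2 - 7*b + 12) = (b - 4)*(b - 3)*(b + 4)*(b - 4)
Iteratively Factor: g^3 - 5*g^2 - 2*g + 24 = (g + 2)*(g^2 - 7*g + 12) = (g - 3)*(g + 2)*(g - 4)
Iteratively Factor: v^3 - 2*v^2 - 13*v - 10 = (v - 5)*(v^2 + 3*v + 2) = (v - 5)*(v + 2)*(v + 1)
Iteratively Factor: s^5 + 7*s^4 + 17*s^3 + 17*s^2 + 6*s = (s + 2)*(s^4 + 5*s^3 + 7*s^2 + 3*s) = s*(s + 2)*(s^3 + 5*s^2 + 7*s + 3) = s*(s + 1)*(s + 2)*(s^2 + 4*s + 3) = s*(s + 1)*(s + 2)*(s + 3)*(s + 1)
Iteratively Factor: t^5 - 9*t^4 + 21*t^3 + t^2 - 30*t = (t - 2)*(t^4 - 7*t^3 + 7*t^2 + 15*t) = (t - 2)*(t + 1)*(t^3 - 8*t^2 + 15*t) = (t - 5)*(t - 2)*(t + 1)*(t^2 - 3*t) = t*(t - 5)*(t - 2)*(t + 1)*(t - 3)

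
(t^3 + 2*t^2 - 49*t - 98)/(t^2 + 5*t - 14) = (t^2 - 5*t - 14)/(t - 2)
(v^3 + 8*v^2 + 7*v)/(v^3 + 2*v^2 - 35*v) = (v + 1)/(v - 5)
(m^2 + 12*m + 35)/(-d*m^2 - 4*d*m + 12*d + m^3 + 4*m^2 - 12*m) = (-m^2 - 12*m - 35)/(d*m^2 + 4*d*m - 12*d - m^3 - 4*m^2 + 12*m)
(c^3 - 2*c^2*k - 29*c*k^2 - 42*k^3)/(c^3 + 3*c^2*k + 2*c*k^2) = (c^2 - 4*c*k - 21*k^2)/(c*(c + k))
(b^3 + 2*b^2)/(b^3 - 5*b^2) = (b + 2)/(b - 5)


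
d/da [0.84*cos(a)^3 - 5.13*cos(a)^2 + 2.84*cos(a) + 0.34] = (-2.52*cos(a)^2 + 10.26*cos(a) - 2.84)*sin(a)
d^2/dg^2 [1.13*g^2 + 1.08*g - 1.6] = 2.26000000000000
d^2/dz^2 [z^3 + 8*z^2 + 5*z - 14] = 6*z + 16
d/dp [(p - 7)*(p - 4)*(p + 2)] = 3*p^2 - 18*p + 6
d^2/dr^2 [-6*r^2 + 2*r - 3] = -12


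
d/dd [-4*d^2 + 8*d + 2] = 8 - 8*d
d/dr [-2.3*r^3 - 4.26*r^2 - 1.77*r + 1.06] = -6.9*r^2 - 8.52*r - 1.77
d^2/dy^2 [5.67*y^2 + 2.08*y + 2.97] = 11.3400000000000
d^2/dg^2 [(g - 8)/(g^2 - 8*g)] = 2/g^3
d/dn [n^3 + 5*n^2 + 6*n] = 3*n^2 + 10*n + 6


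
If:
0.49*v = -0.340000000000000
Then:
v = -0.69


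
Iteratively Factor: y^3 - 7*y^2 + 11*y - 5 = (y - 1)*(y^2 - 6*y + 5) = (y - 1)^2*(y - 5)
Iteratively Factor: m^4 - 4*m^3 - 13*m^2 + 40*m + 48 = (m - 4)*(m^3 - 13*m - 12) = (m - 4)*(m + 1)*(m^2 - m - 12) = (m - 4)^2*(m + 1)*(m + 3)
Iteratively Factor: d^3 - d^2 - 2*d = (d + 1)*(d^2 - 2*d) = d*(d + 1)*(d - 2)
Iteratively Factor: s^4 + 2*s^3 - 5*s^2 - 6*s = (s - 2)*(s^3 + 4*s^2 + 3*s) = (s - 2)*(s + 3)*(s^2 + s) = (s - 2)*(s + 1)*(s + 3)*(s)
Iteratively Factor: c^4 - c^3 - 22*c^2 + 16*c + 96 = (c - 4)*(c^3 + 3*c^2 - 10*c - 24) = (c - 4)*(c + 4)*(c^2 - c - 6) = (c - 4)*(c - 3)*(c + 4)*(c + 2)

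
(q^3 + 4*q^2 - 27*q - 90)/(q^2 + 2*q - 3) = (q^2 + q - 30)/(q - 1)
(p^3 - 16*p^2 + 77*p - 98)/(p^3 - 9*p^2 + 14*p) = (p - 7)/p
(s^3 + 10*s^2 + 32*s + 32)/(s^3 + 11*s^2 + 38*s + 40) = (s + 4)/(s + 5)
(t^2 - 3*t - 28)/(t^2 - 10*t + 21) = (t + 4)/(t - 3)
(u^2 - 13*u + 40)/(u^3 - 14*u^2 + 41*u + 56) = (u - 5)/(u^2 - 6*u - 7)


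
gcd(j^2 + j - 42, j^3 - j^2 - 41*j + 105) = j + 7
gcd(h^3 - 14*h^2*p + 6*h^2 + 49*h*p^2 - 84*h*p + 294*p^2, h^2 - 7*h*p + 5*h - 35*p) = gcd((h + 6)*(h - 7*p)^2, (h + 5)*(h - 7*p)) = -h + 7*p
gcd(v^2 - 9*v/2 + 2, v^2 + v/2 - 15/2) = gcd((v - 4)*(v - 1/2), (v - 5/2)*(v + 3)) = 1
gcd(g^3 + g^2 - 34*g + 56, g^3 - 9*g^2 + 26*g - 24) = g^2 - 6*g + 8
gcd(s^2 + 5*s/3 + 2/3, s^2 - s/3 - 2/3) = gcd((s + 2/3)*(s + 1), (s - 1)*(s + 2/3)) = s + 2/3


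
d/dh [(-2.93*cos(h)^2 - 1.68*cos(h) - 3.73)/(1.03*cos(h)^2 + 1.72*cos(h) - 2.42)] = (3.3092*cos(h)^2 - 21.865*cos(h) - 10.4812)*sin(h)/(1.0609*cos(h)^4 + 3.5432*cos(h)^3 - 2.0268*cos(h)^2 - 8.3248*cos(h) + 5.8564)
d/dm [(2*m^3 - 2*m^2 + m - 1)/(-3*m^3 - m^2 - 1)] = (-8*m^4 + 6*m^3 - 14*m^2 + 2*m - 1)/(9*m^6 + 6*m^5 + m^4 + 6*m^3 + 2*m^2 + 1)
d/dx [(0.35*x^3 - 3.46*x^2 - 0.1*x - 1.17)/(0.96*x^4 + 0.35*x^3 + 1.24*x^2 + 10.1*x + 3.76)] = (-0.336*x^6 + 6.6432*x^5 + 1.933*x^4 + 11.6328*x^3 - 29.6455*x^2 - 23.1176*x + 11.441)/(0.9216*x^8 + 0.672*x^7 + 2.5033*x^6 + 20.26*x^5 + 15.8268*x^4 + 27.68*x^3 + 111.3348*x^2 + 75.952*x + 14.1376)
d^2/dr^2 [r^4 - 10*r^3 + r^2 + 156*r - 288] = 12*r^2 - 60*r + 2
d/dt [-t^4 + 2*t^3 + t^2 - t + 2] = -4*t^3 + 6*t^2 + 2*t - 1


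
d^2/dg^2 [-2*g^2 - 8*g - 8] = -4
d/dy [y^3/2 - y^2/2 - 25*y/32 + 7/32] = 3*y^2/2 - y - 25/32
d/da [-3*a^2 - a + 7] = -6*a - 1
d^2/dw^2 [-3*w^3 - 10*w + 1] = -18*w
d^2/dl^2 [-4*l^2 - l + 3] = -8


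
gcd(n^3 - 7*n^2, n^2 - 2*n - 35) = n - 7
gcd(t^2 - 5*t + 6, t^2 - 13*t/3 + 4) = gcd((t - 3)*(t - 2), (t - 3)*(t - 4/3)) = t - 3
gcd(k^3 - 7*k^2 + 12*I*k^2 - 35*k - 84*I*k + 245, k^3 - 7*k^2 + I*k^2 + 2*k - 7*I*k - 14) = k - 7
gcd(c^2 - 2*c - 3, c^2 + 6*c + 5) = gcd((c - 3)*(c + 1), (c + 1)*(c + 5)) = c + 1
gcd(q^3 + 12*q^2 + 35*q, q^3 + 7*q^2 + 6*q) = q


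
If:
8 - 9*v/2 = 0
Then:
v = 16/9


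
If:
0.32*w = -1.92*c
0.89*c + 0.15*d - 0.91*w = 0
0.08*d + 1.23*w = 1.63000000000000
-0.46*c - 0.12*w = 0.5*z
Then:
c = -0.15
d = 6.41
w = 0.91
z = -0.08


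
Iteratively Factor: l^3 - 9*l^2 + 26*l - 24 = (l - 4)*(l^2 - 5*l + 6) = (l - 4)*(l - 3)*(l - 2)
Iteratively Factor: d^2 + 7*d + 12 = (d + 4)*(d + 3)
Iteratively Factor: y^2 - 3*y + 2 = (y - 1)*(y - 2)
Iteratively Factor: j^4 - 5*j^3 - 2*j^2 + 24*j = (j - 3)*(j^3 - 2*j^2 - 8*j) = (j - 3)*(j + 2)*(j^2 - 4*j) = j*(j - 3)*(j + 2)*(j - 4)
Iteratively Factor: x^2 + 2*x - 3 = (x - 1)*(x + 3)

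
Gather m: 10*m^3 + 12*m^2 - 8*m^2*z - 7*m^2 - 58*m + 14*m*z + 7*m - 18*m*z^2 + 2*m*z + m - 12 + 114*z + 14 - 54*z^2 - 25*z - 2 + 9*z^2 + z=10*m^3 + m^2*(5 - 8*z) + m*(-18*z^2 + 16*z - 50) - 45*z^2 + 90*z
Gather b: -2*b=-2*b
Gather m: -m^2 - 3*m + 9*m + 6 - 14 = -m^2 + 6*m - 8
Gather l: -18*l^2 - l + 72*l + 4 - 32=-18*l^2 + 71*l - 28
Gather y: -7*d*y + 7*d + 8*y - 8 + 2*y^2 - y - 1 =7*d + 2*y^2 + y*(7 - 7*d) - 9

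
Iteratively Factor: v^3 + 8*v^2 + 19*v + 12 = (v + 4)*(v^2 + 4*v + 3) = (v + 1)*(v + 4)*(v + 3)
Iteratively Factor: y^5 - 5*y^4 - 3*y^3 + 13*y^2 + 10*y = (y + 1)*(y^4 - 6*y^3 + 3*y^2 + 10*y) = (y + 1)^2*(y^3 - 7*y^2 + 10*y) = (y - 5)*(y + 1)^2*(y^2 - 2*y) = (y - 5)*(y - 2)*(y + 1)^2*(y)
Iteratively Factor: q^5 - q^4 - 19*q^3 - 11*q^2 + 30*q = (q + 2)*(q^4 - 3*q^3 - 13*q^2 + 15*q) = (q - 5)*(q + 2)*(q^3 + 2*q^2 - 3*q) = (q - 5)*(q - 1)*(q + 2)*(q^2 + 3*q) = q*(q - 5)*(q - 1)*(q + 2)*(q + 3)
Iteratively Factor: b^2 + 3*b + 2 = (b + 2)*(b + 1)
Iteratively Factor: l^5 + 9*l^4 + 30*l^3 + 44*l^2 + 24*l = (l)*(l^4 + 9*l^3 + 30*l^2 + 44*l + 24) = l*(l + 2)*(l^3 + 7*l^2 + 16*l + 12) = l*(l + 2)^2*(l^2 + 5*l + 6) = l*(l + 2)^2*(l + 3)*(l + 2)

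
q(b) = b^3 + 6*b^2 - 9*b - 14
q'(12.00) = 567.00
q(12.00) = 2470.00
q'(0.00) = -9.00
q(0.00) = -14.00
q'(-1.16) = -18.88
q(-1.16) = 2.95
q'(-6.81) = 48.41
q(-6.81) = 9.73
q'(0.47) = -2.70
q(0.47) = -16.80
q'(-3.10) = -17.37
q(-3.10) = 41.77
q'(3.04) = 55.20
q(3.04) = 42.18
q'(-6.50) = 39.75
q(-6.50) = 23.38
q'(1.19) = 9.53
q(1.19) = -14.53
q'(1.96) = 26.04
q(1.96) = -1.06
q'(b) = 3*b^2 + 12*b - 9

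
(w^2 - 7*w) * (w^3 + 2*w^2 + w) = w^5 - 5*w^4 - 13*w^3 - 7*w^2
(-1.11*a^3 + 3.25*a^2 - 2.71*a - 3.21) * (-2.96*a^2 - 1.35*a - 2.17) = 3.2856*a^5 - 8.1215*a^4 + 6.0428*a^3 + 6.1076*a^2 + 10.2142*a + 6.9657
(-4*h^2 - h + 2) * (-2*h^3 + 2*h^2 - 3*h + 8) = 8*h^5 - 6*h^4 + 6*h^3 - 25*h^2 - 14*h + 16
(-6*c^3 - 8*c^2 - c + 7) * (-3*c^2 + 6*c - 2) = 18*c^5 - 12*c^4 - 33*c^3 - 11*c^2 + 44*c - 14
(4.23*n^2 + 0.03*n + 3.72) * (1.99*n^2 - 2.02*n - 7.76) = 8.4177*n^4 - 8.4849*n^3 - 25.4826*n^2 - 7.7472*n - 28.8672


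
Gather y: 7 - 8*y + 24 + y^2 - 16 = y^2 - 8*y + 15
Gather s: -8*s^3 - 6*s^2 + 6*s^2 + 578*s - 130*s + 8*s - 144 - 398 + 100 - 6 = -8*s^3 + 456*s - 448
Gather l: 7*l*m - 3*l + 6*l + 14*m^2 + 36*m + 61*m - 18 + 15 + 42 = l*(7*m + 3) + 14*m^2 + 97*m + 39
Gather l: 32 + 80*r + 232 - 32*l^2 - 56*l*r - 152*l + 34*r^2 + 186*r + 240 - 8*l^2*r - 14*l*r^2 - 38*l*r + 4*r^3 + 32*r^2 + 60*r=l^2*(-8*r - 32) + l*(-14*r^2 - 94*r - 152) + 4*r^3 + 66*r^2 + 326*r + 504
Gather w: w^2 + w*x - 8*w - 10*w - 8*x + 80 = w^2 + w*(x - 18) - 8*x + 80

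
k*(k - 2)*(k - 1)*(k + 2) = k^4 - k^3 - 4*k^2 + 4*k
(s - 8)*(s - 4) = s^2 - 12*s + 32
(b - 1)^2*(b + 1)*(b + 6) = b^4 + 5*b^3 - 7*b^2 - 5*b + 6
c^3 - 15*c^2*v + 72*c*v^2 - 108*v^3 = (c - 6*v)^2*(c - 3*v)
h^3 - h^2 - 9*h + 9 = (h - 3)*(h - 1)*(h + 3)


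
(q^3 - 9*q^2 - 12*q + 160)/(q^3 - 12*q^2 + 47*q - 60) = (q^2 - 4*q - 32)/(q^2 - 7*q + 12)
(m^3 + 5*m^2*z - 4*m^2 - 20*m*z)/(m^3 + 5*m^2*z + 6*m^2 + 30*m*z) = (m - 4)/(m + 6)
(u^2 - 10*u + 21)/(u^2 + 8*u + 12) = (u^2 - 10*u + 21)/(u^2 + 8*u + 12)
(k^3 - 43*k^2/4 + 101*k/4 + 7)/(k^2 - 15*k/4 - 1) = k - 7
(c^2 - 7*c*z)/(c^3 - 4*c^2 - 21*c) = (-c + 7*z)/(-c^2 + 4*c + 21)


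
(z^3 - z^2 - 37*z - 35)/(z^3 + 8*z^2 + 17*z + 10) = (z - 7)/(z + 2)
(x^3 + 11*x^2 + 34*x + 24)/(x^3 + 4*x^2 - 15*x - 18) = (x + 4)/(x - 3)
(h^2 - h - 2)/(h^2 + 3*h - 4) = (h^2 - h - 2)/(h^2 + 3*h - 4)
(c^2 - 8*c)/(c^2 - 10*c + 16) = c/(c - 2)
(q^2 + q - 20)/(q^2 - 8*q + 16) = (q + 5)/(q - 4)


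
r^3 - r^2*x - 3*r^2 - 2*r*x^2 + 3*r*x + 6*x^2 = (r - 3)*(r - 2*x)*(r + x)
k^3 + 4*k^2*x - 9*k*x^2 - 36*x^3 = (k - 3*x)*(k + 3*x)*(k + 4*x)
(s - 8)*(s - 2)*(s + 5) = s^3 - 5*s^2 - 34*s + 80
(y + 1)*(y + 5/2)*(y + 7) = y^3 + 21*y^2/2 + 27*y + 35/2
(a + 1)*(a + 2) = a^2 + 3*a + 2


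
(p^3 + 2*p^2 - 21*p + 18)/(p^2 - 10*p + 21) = (p^2 + 5*p - 6)/(p - 7)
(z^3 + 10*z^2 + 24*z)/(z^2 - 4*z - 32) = z*(z + 6)/(z - 8)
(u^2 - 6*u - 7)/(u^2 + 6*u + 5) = (u - 7)/(u + 5)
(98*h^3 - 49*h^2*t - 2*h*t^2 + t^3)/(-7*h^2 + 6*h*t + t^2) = (14*h^2 - 9*h*t + t^2)/(-h + t)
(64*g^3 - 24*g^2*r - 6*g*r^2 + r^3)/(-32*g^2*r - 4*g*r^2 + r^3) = (-2*g + r)/r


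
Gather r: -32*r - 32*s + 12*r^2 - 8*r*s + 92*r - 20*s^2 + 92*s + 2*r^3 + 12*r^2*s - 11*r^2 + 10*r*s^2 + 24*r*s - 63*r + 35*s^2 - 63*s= 2*r^3 + r^2*(12*s + 1) + r*(10*s^2 + 16*s - 3) + 15*s^2 - 3*s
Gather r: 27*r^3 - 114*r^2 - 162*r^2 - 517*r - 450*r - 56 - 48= 27*r^3 - 276*r^2 - 967*r - 104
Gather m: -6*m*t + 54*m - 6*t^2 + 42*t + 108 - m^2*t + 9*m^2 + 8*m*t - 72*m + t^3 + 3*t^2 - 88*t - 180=m^2*(9 - t) + m*(2*t - 18) + t^3 - 3*t^2 - 46*t - 72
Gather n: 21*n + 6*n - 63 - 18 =27*n - 81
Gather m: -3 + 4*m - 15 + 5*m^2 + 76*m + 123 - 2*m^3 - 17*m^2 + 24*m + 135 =-2*m^3 - 12*m^2 + 104*m + 240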